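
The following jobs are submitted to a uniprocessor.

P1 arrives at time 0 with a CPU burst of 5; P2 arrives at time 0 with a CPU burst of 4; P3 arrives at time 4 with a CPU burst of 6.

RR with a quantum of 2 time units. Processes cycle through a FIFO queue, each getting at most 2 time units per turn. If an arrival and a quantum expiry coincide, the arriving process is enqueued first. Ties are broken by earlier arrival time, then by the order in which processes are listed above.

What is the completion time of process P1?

11

Timeline: | P1 0-2 | P2 2-4 | P1 4-6 | P3 6-8 | P2 8-10 | P1 10-11 | P3 11-15 |
Completion: P1=11  P2=10  P3=15
Turnaround (C−A): P1=11  P2=10  P3=11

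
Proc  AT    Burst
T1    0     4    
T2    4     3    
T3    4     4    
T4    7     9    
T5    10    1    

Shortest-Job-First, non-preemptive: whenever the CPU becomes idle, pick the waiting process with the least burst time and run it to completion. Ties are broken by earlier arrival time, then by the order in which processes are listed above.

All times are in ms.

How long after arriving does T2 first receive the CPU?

Timeline: | T1 0-4 | T2 4-7 | T3 7-11 | T5 11-12 | T4 12-21 |
Completion: T1=4  T2=7  T3=11  T4=21  T5=12
Response(T2) = first start − arrival = 4 − 4 = 0

0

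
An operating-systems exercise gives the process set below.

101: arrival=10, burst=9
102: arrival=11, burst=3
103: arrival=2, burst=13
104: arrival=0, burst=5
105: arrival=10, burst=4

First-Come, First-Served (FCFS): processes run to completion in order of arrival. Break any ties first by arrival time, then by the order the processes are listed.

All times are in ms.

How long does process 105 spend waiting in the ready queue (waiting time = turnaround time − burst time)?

17

Timeline: | 104 0-5 | 103 5-18 | 101 18-27 | 105 27-31 | 102 31-34 |
Completion: 101=27  102=34  103=18  104=5  105=31
Turnaround (C−A): 101=17  102=23  103=16  104=5  105=21
Waiting(105) = turnaround − burst = 21 − 4 = 17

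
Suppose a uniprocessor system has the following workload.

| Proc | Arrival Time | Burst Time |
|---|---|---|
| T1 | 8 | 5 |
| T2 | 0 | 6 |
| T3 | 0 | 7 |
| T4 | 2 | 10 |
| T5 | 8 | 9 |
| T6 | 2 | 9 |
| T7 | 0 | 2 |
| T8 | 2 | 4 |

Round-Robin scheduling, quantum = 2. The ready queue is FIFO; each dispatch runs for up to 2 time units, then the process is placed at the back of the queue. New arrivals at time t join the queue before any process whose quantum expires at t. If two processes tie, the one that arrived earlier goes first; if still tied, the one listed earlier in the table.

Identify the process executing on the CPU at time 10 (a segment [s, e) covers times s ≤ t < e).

Schedule: | T2 0-2 | T3 2-4 | T7 4-6 | T4 6-8 | T6 8-10 | T8 10-12 | T2 12-14 | T3 14-16 | T1 16-18 | T5 18-20 | T4 20-22 | T6 22-24 | T8 24-26 | T2 26-28 | T3 28-30 | T1 30-32 | T5 32-34 | T4 34-36 | T6 36-38 | T3 38-39 | T1 39-40 | T5 40-42 | T4 42-44 | T6 44-46 | T5 46-48 | T4 48-50 | T6 50-51 | T5 51-52 |
Completion: T1=40  T2=28  T3=39  T4=50  T5=52  T6=51  T7=6  T8=26
Turnaround (C−A): T1=32  T2=28  T3=39  T4=48  T5=44  T6=49  T7=6  T8=24

T8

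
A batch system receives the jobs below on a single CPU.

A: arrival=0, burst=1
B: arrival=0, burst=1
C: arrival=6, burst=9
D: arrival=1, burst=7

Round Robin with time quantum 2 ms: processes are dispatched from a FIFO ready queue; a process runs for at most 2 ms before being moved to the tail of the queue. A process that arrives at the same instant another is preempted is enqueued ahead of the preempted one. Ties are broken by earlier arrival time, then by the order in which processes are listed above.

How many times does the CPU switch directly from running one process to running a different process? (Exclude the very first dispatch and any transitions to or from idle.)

7

Schedule: | A 0-1 | B 1-2 | D 2-6 | C 6-8 | D 8-10 | C 10-12 | D 12-13 | C 13-18 |
Completion: A=1  B=2  C=18  D=13
Turnaround (C−A): A=1  B=2  C=12  D=12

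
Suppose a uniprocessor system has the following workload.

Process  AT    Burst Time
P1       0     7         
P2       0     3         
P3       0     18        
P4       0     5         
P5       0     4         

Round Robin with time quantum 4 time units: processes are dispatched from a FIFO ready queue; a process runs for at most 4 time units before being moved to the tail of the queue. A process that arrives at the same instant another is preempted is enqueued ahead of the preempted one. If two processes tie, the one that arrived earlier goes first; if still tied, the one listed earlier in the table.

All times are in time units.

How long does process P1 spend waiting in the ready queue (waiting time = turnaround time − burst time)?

Gantt: | P1 0-4 | P2 4-7 | P3 7-11 | P4 11-15 | P5 15-19 | P1 19-22 | P3 22-26 | P4 26-27 | P3 27-37 |
Completion: P1=22  P2=7  P3=37  P4=27  P5=19
Turnaround (C−A): P1=22  P2=7  P3=37  P4=27  P5=19
Waiting(P1) = turnaround − burst = 22 − 7 = 15

15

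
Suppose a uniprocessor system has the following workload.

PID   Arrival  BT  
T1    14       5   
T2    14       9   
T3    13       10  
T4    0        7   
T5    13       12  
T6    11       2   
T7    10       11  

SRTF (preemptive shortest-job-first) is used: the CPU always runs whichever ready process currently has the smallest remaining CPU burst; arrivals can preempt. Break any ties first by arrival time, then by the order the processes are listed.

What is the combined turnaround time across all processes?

Gantt: | T4 0-7 | idle 7-10 | T7 10-11 | T6 11-13 | T7 13-14 | T1 14-19 | T7 19-28 | T2 28-37 | T3 37-47 | T5 47-59 |
Completion: T1=19  T2=37  T3=47  T4=7  T5=59  T6=13  T7=28
Turnaround = completion − arrival: T1=5, T2=23, T3=34, T4=7, T5=46, T6=2, T7=18
Total turnaround = 5 + 23 + 34 + 7 + 46 + 2 + 18 = 135

135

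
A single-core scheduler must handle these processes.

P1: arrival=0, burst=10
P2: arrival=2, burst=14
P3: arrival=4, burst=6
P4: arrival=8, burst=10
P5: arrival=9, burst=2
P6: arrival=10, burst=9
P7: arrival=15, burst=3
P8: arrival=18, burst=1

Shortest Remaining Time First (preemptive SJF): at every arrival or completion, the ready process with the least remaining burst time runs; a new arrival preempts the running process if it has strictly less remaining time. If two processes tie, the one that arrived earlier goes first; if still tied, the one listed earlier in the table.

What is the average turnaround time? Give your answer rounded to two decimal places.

Timeline: | P1 0-10 | P5 10-12 | P3 12-18 | P8 18-19 | P7 19-22 | P6 22-31 | P4 31-41 | P2 41-55 |
Completion: P1=10  P2=55  P3=18  P4=41  P5=12  P6=31  P7=22  P8=19
Turnaround (C−A): P1=10  P2=53  P3=14  P4=33  P5=3  P6=21  P7=7  P8=1
Turnaround times: P1=10, P2=53, P3=14, P4=33, P5=3, P6=21, P7=7, P8=1
Average turnaround = (10+53+14+33+3+21+7+1) / 8 = 142/8 = 17.75

17.75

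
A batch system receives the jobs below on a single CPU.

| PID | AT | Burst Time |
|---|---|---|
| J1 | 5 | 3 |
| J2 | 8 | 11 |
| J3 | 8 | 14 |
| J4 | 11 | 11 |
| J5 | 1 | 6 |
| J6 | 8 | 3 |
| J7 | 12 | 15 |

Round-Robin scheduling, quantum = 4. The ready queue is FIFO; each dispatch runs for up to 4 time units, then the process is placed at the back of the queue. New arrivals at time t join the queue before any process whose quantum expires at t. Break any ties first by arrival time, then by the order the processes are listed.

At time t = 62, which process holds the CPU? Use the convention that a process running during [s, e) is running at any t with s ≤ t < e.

Schedule: | idle 0-1 | J5 1-5 | J1 5-8 | J5 8-10 | J2 10-14 | J3 14-18 | J6 18-21 | J4 21-25 | J7 25-29 | J2 29-33 | J3 33-37 | J4 37-41 | J7 41-45 | J2 45-48 | J3 48-52 | J4 52-55 | J7 55-59 | J3 59-61 | J7 61-64 |
Completion: J1=8  J2=48  J3=61  J4=55  J5=10  J6=21  J7=64

J7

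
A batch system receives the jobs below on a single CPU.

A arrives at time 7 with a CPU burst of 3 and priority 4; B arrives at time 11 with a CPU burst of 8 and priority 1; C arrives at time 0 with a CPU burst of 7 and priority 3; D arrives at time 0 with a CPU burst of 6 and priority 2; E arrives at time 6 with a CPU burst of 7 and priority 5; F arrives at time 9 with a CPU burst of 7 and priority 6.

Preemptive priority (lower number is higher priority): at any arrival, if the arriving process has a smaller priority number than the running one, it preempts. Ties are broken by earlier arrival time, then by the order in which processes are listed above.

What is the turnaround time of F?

29

Timeline: | D 0-6 | C 6-11 | B 11-19 | C 19-21 | A 21-24 | E 24-31 | F 31-38 |
Completion: A=24  B=19  C=21  D=6  E=31  F=38
Turnaround(F) = completion − arrival = 38 − 9 = 29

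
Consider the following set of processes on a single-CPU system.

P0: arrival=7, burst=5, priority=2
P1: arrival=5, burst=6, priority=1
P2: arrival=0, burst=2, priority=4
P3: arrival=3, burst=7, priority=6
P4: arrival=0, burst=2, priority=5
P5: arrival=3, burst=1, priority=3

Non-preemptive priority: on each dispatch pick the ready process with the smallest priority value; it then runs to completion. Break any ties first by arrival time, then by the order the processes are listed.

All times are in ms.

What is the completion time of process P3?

Gantt: | P2 0-2 | P4 2-4 | P5 4-5 | P1 5-11 | P0 11-16 | P3 16-23 |
Completion: P0=16  P1=11  P2=2  P3=23  P4=4  P5=5

23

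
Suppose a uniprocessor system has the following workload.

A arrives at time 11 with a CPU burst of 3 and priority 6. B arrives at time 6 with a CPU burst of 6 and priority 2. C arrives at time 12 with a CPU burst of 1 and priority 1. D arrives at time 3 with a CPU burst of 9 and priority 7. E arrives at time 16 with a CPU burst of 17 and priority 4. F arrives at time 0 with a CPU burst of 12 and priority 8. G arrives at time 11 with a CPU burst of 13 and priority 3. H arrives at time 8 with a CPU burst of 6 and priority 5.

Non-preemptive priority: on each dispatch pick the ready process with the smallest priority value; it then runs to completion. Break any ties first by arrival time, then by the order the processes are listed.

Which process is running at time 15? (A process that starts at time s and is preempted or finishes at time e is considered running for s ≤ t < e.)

Schedule: | F 0-12 | C 12-13 | B 13-19 | G 19-32 | E 32-49 | H 49-55 | A 55-58 | D 58-67 |
Completion: A=58  B=19  C=13  D=67  E=49  F=12  G=32  H=55

B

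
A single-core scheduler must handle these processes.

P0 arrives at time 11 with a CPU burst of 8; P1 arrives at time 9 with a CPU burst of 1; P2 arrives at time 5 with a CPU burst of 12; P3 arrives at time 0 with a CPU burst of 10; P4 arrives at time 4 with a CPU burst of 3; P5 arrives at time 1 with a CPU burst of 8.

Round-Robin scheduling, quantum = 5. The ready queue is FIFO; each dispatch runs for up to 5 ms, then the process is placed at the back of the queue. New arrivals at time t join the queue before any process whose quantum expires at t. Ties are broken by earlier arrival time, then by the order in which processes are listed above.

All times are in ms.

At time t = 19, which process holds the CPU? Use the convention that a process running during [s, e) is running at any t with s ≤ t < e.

P3

Schedule: | P3 0-5 | P5 5-10 | P4 10-13 | P2 13-18 | P3 18-23 | P1 23-24 | P5 24-27 | P0 27-32 | P2 32-37 | P0 37-40 | P2 40-42 |
Completion: P0=40  P1=24  P2=42  P3=23  P4=13  P5=27
Turnaround (C−A): P0=29  P1=15  P2=37  P3=23  P4=9  P5=26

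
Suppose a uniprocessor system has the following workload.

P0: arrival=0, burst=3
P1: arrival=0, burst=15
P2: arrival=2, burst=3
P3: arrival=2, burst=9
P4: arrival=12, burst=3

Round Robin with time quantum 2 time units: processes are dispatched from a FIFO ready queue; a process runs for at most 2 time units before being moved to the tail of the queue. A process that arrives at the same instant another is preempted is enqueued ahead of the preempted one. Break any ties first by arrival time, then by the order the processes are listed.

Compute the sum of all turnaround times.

89

Schedule: | P0 0-2 | P1 2-4 | P2 4-6 | P3 6-8 | P0 8-9 | P1 9-11 | P2 11-12 | P3 12-14 | P1 14-16 | P4 16-18 | P3 18-20 | P1 20-22 | P4 22-23 | P3 23-25 | P1 25-27 | P3 27-28 | P1 28-33 |
Completion: P0=9  P1=33  P2=12  P3=28  P4=23
Turnaround (C−A): P0=9  P1=33  P2=10  P3=26  P4=11
Turnaround = completion − arrival: P0=9, P1=33, P2=10, P3=26, P4=11
Total turnaround = 9 + 33 + 10 + 26 + 11 = 89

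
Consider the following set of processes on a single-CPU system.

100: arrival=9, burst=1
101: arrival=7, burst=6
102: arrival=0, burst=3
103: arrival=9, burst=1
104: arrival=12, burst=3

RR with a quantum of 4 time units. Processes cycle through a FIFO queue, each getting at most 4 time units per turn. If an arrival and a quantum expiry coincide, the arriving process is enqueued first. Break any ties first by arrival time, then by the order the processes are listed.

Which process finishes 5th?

Gantt: | 102 0-3 | idle 3-7 | 101 7-11 | 100 11-12 | 103 12-13 | 101 13-15 | 104 15-18 |
Completion: 100=12  101=15  102=3  103=13  104=18
Turnaround (C−A): 100=3  101=8  102=3  103=4  104=6
Finish order: 102 → 100 → 103 → 101 → 104

104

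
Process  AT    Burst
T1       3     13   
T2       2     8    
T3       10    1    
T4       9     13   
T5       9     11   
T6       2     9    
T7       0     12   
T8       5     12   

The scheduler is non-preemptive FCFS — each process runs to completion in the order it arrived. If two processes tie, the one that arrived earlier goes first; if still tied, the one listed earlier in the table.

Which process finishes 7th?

T5

Gantt: | T7 0-12 | T2 12-20 | T6 20-29 | T1 29-42 | T8 42-54 | T4 54-67 | T5 67-78 | T3 78-79 |
Completion: T1=42  T2=20  T3=79  T4=67  T5=78  T6=29  T7=12  T8=54
Turnaround (C−A): T1=39  T2=18  T3=69  T4=58  T5=69  T6=27  T7=12  T8=49
Finish order: T7 → T2 → T6 → T1 → T8 → T4 → T5 → T3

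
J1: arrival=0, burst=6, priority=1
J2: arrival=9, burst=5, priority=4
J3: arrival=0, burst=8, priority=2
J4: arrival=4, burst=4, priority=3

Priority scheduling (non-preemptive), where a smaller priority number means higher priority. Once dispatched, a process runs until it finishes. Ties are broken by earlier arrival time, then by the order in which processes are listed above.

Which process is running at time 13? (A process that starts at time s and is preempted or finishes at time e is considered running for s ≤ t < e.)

Schedule: | J1 0-6 | J3 6-14 | J4 14-18 | J2 18-23 |
Completion: J1=6  J2=23  J3=14  J4=18
Turnaround (C−A): J1=6  J2=14  J3=14  J4=14

J3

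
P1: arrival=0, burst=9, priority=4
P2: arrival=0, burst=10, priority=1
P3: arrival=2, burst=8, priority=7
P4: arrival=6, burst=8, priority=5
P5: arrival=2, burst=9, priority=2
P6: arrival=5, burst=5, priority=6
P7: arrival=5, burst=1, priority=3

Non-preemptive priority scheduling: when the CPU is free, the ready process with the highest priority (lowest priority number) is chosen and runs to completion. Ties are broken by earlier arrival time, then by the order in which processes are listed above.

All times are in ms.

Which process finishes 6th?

P6

Gantt: | P2 0-10 | P5 10-19 | P7 19-20 | P1 20-29 | P4 29-37 | P6 37-42 | P3 42-50 |
Completion: P1=29  P2=10  P3=50  P4=37  P5=19  P6=42  P7=20
Turnaround (C−A): P1=29  P2=10  P3=48  P4=31  P5=17  P6=37  P7=15
Finish order: P2 → P5 → P7 → P1 → P4 → P6 → P3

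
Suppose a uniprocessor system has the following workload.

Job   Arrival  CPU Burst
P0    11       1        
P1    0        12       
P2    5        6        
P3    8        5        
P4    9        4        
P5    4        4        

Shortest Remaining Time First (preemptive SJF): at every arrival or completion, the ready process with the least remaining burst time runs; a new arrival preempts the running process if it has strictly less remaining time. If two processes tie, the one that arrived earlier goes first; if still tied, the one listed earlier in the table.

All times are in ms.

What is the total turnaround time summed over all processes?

71

Timeline: | P1 0-4 | P5 4-8 | P3 8-11 | P0 11-12 | P3 12-14 | P4 14-18 | P2 18-24 | P1 24-32 |
Completion: P0=12  P1=32  P2=24  P3=14  P4=18  P5=8
Turnaround (C−A): P0=1  P1=32  P2=19  P3=6  P4=9  P5=4
Turnaround = completion − arrival: P0=1, P1=32, P2=19, P3=6, P4=9, P5=4
Total turnaround = 1 + 32 + 19 + 6 + 9 + 4 = 71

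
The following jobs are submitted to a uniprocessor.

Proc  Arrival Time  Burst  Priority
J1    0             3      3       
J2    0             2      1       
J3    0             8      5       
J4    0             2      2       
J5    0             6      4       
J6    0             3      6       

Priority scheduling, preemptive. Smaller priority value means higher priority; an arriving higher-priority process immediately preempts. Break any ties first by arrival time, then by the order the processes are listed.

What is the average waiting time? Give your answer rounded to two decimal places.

7.83

Schedule: | J2 0-2 | J4 2-4 | J1 4-7 | J5 7-13 | J3 13-21 | J6 21-24 |
Completion: J1=7  J2=2  J3=21  J4=4  J5=13  J6=24
Turnaround (C−A): J1=7  J2=2  J3=21  J4=4  J5=13  J6=24
Waiting times: J1=4, J2=0, J3=13, J4=2, J5=7, J6=21
Average waiting = (4+0+13+2+7+21) / 6 = 47/6 = 7.83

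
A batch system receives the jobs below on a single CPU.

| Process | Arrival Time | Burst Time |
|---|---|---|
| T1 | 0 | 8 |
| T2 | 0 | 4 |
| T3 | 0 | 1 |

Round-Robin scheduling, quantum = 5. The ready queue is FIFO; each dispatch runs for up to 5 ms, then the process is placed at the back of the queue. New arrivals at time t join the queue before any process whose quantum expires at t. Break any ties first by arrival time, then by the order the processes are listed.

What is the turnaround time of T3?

Gantt: | T1 0-5 | T2 5-9 | T3 9-10 | T1 10-13 |
Completion: T1=13  T2=9  T3=10
Turnaround (C−A): T1=13  T2=9  T3=10
Turnaround(T3) = completion − arrival = 10 − 0 = 10

10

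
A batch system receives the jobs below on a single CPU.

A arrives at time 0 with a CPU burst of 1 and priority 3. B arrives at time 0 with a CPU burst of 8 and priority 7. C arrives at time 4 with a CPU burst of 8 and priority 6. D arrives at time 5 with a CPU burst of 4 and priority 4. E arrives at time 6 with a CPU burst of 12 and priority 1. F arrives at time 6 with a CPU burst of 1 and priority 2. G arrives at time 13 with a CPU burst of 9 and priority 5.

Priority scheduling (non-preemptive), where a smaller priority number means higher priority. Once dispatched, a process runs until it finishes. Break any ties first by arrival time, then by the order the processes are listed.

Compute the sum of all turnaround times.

123

Schedule: | A 0-1 | B 1-9 | E 9-21 | F 21-22 | D 22-26 | G 26-35 | C 35-43 |
Completion: A=1  B=9  C=43  D=26  E=21  F=22  G=35
Turnaround (C−A): A=1  B=9  C=39  D=21  E=15  F=16  G=22
Turnaround = completion − arrival: A=1, B=9, C=39, D=21, E=15, F=16, G=22
Total turnaround = 1 + 9 + 39 + 21 + 15 + 16 + 22 = 123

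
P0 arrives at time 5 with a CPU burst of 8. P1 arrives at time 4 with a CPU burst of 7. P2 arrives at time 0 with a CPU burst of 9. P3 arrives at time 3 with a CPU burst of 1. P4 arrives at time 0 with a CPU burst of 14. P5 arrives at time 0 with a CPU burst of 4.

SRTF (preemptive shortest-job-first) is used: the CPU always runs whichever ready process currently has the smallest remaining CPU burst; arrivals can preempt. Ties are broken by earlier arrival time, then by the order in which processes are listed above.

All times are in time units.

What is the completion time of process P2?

29

Gantt: | P5 0-4 | P3 4-5 | P1 5-12 | P0 12-20 | P2 20-29 | P4 29-43 |
Completion: P0=20  P1=12  P2=29  P3=5  P4=43  P5=4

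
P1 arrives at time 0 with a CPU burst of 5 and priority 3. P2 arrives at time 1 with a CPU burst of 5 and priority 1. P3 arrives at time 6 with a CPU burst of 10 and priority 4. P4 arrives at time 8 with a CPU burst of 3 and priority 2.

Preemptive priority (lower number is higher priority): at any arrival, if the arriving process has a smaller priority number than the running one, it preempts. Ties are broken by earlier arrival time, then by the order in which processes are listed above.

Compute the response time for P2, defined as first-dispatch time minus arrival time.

0

Timeline: | P1 0-1 | P2 1-6 | P1 6-8 | P4 8-11 | P1 11-13 | P3 13-23 |
Completion: P1=13  P2=6  P3=23  P4=11
Response(P2) = first start − arrival = 1 − 1 = 0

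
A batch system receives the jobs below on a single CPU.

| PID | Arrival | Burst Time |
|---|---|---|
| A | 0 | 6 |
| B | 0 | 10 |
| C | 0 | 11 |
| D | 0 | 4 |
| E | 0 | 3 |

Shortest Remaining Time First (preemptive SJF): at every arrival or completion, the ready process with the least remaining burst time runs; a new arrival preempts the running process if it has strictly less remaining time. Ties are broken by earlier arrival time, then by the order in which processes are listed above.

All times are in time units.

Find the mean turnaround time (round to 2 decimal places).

Gantt: | E 0-3 | D 3-7 | A 7-13 | B 13-23 | C 23-34 |
Completion: A=13  B=23  C=34  D=7  E=3
Turnaround times: A=13, B=23, C=34, D=7, E=3
Average turnaround = (13+23+34+7+3) / 5 = 80/5 = 16.00

16.00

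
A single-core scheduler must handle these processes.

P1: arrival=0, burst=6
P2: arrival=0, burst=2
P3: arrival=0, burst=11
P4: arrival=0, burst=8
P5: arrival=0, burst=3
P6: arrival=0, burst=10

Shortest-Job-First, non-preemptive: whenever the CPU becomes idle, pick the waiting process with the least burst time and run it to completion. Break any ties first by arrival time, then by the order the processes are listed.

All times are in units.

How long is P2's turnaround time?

2

Timeline: | P2 0-2 | P5 2-5 | P1 5-11 | P4 11-19 | P6 19-29 | P3 29-40 |
Completion: P1=11  P2=2  P3=40  P4=19  P5=5  P6=29
Turnaround (C−A): P1=11  P2=2  P3=40  P4=19  P5=5  P6=29
Turnaround(P2) = completion − arrival = 2 − 0 = 2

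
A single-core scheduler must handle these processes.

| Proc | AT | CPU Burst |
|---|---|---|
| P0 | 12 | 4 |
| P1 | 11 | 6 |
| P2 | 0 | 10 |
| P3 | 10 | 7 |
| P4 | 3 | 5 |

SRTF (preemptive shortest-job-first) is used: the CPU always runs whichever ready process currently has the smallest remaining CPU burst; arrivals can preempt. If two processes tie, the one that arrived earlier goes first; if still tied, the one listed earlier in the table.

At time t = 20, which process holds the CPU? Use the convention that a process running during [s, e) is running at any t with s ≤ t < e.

P1

Gantt: | P2 0-3 | P4 3-8 | P2 8-15 | P0 15-19 | P1 19-25 | P3 25-32 |
Completion: P0=19  P1=25  P2=15  P3=32  P4=8
Turnaround (C−A): P0=7  P1=14  P2=15  P3=22  P4=5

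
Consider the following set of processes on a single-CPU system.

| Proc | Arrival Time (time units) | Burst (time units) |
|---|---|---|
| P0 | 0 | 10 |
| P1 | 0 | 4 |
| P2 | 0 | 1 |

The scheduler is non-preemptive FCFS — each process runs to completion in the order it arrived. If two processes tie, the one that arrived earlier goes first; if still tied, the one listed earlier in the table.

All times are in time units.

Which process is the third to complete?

Gantt: | P0 0-10 | P1 10-14 | P2 14-15 |
Completion: P0=10  P1=14  P2=15
Turnaround (C−A): P0=10  P1=14  P2=15
Finish order: P0 → P1 → P2

P2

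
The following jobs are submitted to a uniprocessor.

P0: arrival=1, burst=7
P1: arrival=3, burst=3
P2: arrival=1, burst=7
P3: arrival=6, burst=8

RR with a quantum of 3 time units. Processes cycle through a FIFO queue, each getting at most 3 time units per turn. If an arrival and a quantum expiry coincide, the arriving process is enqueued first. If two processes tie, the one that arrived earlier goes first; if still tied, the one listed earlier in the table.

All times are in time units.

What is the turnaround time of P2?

23

Timeline: | idle 0-1 | P0 1-4 | P2 4-7 | P1 7-10 | P0 10-13 | P3 13-16 | P2 16-19 | P0 19-20 | P3 20-23 | P2 23-24 | P3 24-26 |
Completion: P0=20  P1=10  P2=24  P3=26
Turnaround(P2) = completion − arrival = 24 − 1 = 23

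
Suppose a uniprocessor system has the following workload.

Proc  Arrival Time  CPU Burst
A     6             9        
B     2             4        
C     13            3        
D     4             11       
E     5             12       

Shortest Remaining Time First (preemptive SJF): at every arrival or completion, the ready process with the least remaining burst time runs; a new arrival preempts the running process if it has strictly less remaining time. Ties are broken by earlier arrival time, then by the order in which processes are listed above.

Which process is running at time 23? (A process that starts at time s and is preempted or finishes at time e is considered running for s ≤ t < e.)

D

Gantt: | idle 0-2 | B 2-6 | A 6-15 | C 15-18 | D 18-29 | E 29-41 |
Completion: A=15  B=6  C=18  D=29  E=41
Turnaround (C−A): A=9  B=4  C=5  D=25  E=36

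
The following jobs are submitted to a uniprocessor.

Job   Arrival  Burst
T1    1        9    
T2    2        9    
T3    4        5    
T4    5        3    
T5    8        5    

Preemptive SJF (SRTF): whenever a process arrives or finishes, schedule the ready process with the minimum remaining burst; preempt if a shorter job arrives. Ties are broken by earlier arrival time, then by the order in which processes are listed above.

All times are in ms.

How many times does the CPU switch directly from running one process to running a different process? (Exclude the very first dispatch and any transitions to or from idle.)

Schedule: | idle 0-1 | T1 1-4 | T3 4-5 | T4 5-8 | T3 8-12 | T5 12-17 | T1 17-23 | T2 23-32 |
Completion: T1=23  T2=32  T3=12  T4=8  T5=17
Turnaround (C−A): T1=22  T2=30  T3=8  T4=3  T5=9

6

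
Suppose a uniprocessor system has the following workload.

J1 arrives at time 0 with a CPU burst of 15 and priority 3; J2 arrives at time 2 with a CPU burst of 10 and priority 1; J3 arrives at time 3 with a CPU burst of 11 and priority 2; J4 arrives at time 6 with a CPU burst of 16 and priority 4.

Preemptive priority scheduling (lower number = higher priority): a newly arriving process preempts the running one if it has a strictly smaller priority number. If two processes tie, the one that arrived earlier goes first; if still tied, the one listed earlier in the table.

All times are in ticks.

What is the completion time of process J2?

12

Schedule: | J1 0-2 | J2 2-12 | J3 12-23 | J1 23-36 | J4 36-52 |
Completion: J1=36  J2=12  J3=23  J4=52
Turnaround (C−A): J1=36  J2=10  J3=20  J4=46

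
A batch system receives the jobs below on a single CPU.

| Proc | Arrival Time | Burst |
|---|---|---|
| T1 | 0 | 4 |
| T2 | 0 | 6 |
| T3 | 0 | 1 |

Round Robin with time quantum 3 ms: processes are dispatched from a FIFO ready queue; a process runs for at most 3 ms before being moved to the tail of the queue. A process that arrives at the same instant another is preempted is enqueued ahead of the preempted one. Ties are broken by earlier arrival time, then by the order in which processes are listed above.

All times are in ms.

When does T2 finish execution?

Gantt: | T1 0-3 | T2 3-6 | T3 6-7 | T1 7-8 | T2 8-11 |
Completion: T1=8  T2=11  T3=7

11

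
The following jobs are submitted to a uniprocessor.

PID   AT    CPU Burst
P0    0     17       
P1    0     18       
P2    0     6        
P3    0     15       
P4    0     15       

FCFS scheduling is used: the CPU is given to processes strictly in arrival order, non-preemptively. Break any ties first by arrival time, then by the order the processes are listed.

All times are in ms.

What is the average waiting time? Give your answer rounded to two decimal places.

Timeline: | P0 0-17 | P1 17-35 | P2 35-41 | P3 41-56 | P4 56-71 |
Completion: P0=17  P1=35  P2=41  P3=56  P4=71
Turnaround (C−A): P0=17  P1=35  P2=41  P3=56  P4=71
Waiting times: P0=0, P1=17, P2=35, P3=41, P4=56
Average waiting = (0+17+35+41+56) / 5 = 149/5 = 29.80

29.80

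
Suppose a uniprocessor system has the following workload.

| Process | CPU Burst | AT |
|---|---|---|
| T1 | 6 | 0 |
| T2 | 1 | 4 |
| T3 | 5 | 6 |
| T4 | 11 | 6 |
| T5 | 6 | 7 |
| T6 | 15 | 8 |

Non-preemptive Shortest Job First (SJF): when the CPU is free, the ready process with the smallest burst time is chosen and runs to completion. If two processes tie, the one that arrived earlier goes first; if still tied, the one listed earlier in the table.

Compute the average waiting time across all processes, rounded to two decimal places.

Timeline: | T1 0-6 | T2 6-7 | T3 7-12 | T5 12-18 | T4 18-29 | T6 29-44 |
Completion: T1=6  T2=7  T3=12  T4=29  T5=18  T6=44
Turnaround (C−A): T1=6  T2=3  T3=6  T4=23  T5=11  T6=36
Waiting times: T1=0, T2=2, T3=1, T4=12, T5=5, T6=21
Average waiting = (0+2+1+12+5+21) / 6 = 41/6 = 6.83

6.83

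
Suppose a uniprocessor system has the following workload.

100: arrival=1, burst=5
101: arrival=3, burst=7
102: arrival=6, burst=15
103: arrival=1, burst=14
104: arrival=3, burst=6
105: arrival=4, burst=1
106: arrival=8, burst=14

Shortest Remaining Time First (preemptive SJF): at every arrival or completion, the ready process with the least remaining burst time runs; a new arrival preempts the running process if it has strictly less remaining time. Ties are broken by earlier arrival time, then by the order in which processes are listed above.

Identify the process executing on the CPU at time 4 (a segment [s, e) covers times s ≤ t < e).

Timeline: | idle 0-1 | 100 1-4 | 105 4-5 | 100 5-7 | 104 7-13 | 101 13-20 | 103 20-34 | 106 34-48 | 102 48-63 |
Completion: 100=7  101=20  102=63  103=34  104=13  105=5  106=48
Turnaround (C−A): 100=6  101=17  102=57  103=33  104=10  105=1  106=40

105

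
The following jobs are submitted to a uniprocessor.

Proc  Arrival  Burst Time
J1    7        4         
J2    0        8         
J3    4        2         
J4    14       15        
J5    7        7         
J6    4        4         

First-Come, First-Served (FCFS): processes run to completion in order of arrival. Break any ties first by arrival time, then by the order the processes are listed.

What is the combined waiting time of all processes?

39

Gantt: | J2 0-8 | J3 8-10 | J6 10-14 | J1 14-18 | J5 18-25 | J4 25-40 |
Completion: J1=18  J2=8  J3=10  J4=40  J5=25  J6=14
Turnaround (C−A): J1=11  J2=8  J3=6  J4=26  J5=18  J6=10
Waiting = turnaround − burst: J1=7, J2=0, J3=4, J4=11, J5=11, J6=6
Total waiting = 7 + 0 + 4 + 11 + 11 + 6 = 39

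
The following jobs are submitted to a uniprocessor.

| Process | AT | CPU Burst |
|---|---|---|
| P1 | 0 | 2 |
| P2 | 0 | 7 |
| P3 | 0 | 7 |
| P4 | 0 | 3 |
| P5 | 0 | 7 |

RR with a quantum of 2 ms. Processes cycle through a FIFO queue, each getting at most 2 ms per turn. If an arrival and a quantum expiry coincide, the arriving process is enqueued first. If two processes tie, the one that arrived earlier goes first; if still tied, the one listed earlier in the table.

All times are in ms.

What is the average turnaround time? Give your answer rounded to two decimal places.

18.40

Schedule: | P1 0-2 | P2 2-4 | P3 4-6 | P4 6-8 | P5 8-10 | P2 10-12 | P3 12-14 | P4 14-15 | P5 15-17 | P2 17-19 | P3 19-21 | P5 21-23 | P2 23-24 | P3 24-25 | P5 25-26 |
Completion: P1=2  P2=24  P3=25  P4=15  P5=26
Turnaround times: P1=2, P2=24, P3=25, P4=15, P5=26
Average turnaround = (2+24+25+15+26) / 5 = 92/5 = 18.40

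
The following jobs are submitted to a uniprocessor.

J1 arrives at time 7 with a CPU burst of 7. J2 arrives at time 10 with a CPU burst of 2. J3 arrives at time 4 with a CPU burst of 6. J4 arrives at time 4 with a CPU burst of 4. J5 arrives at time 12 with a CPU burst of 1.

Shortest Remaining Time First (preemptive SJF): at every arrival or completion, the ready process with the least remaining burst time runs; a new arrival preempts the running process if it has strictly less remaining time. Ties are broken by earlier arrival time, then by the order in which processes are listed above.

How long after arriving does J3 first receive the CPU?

Gantt: | idle 0-4 | J4 4-8 | J3 8-10 | J2 10-12 | J5 12-13 | J3 13-17 | J1 17-24 |
Completion: J1=24  J2=12  J3=17  J4=8  J5=13
Response(J3) = first start − arrival = 8 − 4 = 4

4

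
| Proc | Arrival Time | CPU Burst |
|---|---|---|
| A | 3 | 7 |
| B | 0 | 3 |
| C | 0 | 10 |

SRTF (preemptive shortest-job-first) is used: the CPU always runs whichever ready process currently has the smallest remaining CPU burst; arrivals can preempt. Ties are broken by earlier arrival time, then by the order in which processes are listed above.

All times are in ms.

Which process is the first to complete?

Gantt: | B 0-3 | A 3-10 | C 10-20 |
Completion: A=10  B=3  C=20
Finish order: B → A → C

B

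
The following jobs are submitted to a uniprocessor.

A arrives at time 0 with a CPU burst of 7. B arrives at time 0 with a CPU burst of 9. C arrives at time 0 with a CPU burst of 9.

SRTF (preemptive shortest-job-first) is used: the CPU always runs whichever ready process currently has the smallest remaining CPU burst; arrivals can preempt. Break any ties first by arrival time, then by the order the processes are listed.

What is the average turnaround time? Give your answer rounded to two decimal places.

16.00

Timeline: | A 0-7 | B 7-16 | C 16-25 |
Completion: A=7  B=16  C=25
Turnaround (C−A): A=7  B=16  C=25
Turnaround times: A=7, B=16, C=25
Average turnaround = (7+16+25) / 3 = 48/3 = 16.00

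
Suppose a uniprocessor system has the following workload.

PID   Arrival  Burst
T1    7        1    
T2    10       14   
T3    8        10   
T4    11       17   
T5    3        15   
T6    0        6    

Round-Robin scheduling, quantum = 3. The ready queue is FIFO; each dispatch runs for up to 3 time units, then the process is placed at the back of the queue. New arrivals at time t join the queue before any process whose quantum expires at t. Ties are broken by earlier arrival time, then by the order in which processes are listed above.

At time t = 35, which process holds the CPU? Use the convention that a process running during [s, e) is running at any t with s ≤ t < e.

T5

Gantt: | T6 0-3 | T5 3-6 | T6 6-9 | T5 9-12 | T1 12-13 | T3 13-16 | T2 16-19 | T4 19-22 | T5 22-25 | T3 25-28 | T2 28-31 | T4 31-34 | T5 34-37 | T3 37-40 | T2 40-43 | T4 43-46 | T5 46-49 | T3 49-50 | T2 50-53 | T4 53-56 | T2 56-58 | T4 58-63 |
Completion: T1=13  T2=58  T3=50  T4=63  T5=49  T6=9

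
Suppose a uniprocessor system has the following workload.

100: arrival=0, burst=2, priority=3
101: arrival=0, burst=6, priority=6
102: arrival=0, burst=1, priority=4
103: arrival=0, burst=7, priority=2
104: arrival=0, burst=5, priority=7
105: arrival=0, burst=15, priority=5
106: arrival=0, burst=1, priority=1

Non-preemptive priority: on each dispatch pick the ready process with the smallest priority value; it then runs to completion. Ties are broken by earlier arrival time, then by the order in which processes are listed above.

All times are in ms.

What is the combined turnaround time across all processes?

125

Schedule: | 106 0-1 | 103 1-8 | 100 8-10 | 102 10-11 | 105 11-26 | 101 26-32 | 104 32-37 |
Completion: 100=10  101=32  102=11  103=8  104=37  105=26  106=1
Turnaround = completion − arrival: 100=10, 101=32, 102=11, 103=8, 104=37, 105=26, 106=1
Total turnaround = 10 + 32 + 11 + 8 + 37 + 26 + 1 = 125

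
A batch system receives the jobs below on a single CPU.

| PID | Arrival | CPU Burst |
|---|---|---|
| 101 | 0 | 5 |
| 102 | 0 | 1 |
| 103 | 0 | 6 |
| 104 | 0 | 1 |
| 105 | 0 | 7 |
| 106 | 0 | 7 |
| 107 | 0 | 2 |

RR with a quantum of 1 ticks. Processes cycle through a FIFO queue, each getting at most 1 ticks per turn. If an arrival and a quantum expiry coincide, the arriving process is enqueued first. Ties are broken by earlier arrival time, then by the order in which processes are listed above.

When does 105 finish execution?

Gantt: | 101 0-1 | 102 1-2 | 103 2-3 | 104 3-4 | 105 4-5 | 106 5-6 | 107 6-7 | 101 7-8 | 103 8-9 | 105 9-10 | 106 10-11 | 107 11-12 | 101 12-13 | 103 13-14 | 105 14-15 | 106 15-16 | 101 16-17 | 103 17-18 | 105 18-19 | 106 19-20 | 101 20-21 | 103 21-22 | 105 22-23 | 106 23-24 | 103 24-25 | 105 25-26 | 106 26-27 | 105 27-28 | 106 28-29 |
Completion: 101=21  102=2  103=25  104=4  105=28  106=29  107=12
Turnaround (C−A): 101=21  102=2  103=25  104=4  105=28  106=29  107=12

28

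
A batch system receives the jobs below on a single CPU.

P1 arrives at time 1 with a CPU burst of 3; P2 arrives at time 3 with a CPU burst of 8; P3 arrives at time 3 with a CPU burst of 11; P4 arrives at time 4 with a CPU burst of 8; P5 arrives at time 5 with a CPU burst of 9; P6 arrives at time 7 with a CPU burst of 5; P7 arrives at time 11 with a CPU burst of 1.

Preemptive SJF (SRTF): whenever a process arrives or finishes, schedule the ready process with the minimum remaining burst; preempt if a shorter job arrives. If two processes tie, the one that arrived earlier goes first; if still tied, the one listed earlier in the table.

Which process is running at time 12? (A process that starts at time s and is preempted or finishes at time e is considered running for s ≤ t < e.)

Schedule: | idle 0-1 | P1 1-4 | P2 4-12 | P7 12-13 | P6 13-18 | P4 18-26 | P5 26-35 | P3 35-46 |
Completion: P1=4  P2=12  P3=46  P4=26  P5=35  P6=18  P7=13
Turnaround (C−A): P1=3  P2=9  P3=43  P4=22  P5=30  P6=11  P7=2

P7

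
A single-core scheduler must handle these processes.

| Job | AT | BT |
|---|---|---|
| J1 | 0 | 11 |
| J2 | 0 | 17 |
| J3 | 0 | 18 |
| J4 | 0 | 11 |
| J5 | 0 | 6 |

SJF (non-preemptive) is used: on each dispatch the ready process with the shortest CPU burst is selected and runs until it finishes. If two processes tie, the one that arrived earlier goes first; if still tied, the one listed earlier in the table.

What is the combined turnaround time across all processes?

Timeline: | J5 0-6 | J1 6-17 | J4 17-28 | J2 28-45 | J3 45-63 |
Completion: J1=17  J2=45  J3=63  J4=28  J5=6
Turnaround = completion − arrival: J1=17, J2=45, J3=63, J4=28, J5=6
Total turnaround = 17 + 45 + 63 + 28 + 6 = 159

159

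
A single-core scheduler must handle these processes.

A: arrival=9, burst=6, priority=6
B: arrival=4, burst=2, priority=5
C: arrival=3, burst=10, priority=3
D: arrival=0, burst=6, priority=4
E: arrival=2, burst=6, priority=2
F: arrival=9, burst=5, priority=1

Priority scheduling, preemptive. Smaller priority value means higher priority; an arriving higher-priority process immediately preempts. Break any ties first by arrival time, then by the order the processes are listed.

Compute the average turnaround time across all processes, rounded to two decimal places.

18.17

Timeline: | D 0-2 | E 2-8 | C 8-9 | F 9-14 | C 14-23 | D 23-27 | B 27-29 | A 29-35 |
Completion: A=35  B=29  C=23  D=27  E=8  F=14
Turnaround times: A=26, B=25, C=20, D=27, E=6, F=5
Average turnaround = (26+25+20+27+6+5) / 6 = 109/6 = 18.17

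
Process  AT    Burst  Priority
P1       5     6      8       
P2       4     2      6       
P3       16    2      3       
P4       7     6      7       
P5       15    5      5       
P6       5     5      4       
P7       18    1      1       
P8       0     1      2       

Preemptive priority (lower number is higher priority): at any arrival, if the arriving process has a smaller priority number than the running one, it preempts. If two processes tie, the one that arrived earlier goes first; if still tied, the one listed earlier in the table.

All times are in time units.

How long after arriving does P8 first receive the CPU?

Schedule: | P8 0-1 | idle 1-4 | P2 4-5 | P6 5-10 | P2 10-11 | P4 11-15 | P5 15-16 | P3 16-18 | P7 18-19 | P5 19-23 | P4 23-25 | P1 25-31 |
Completion: P1=31  P2=11  P3=18  P4=25  P5=23  P6=10  P7=19  P8=1
Turnaround (C−A): P1=26  P2=7  P3=2  P4=18  P5=8  P6=5  P7=1  P8=1
Response(P8) = first start − arrival = 0 − 0 = 0

0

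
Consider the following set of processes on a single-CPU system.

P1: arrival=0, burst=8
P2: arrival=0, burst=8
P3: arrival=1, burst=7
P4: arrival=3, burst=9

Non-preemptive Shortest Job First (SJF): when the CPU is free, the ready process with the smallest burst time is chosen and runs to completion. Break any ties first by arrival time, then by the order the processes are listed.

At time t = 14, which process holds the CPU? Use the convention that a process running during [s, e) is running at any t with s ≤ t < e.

P3

Gantt: | P1 0-8 | P3 8-15 | P2 15-23 | P4 23-32 |
Completion: P1=8  P2=23  P3=15  P4=32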